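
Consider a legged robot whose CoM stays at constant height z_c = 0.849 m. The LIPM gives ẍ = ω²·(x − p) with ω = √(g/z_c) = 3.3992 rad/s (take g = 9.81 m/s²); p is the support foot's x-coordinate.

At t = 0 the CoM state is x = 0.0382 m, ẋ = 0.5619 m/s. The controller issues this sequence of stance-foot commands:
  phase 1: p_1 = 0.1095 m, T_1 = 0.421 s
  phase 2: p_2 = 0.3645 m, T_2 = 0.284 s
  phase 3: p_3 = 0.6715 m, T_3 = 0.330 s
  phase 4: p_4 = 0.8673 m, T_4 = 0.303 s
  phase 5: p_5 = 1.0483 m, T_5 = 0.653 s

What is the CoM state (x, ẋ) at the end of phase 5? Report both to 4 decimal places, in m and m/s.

x = -0.1102, ẋ = -3.8272

phase 1: p=0.1095, T=0.421, ωT=1.431063, cosh=2.211099, sinh=1.972045; start (x,ẋ)=(0.038200, 0.561900) → end (x,ẋ)=(0.277835, 0.764466)
phase 2: p=0.3645, T=0.284, ωT=0.965373, cosh=1.503304, sinh=1.122463; start (x,ẋ)=(0.277835, 0.764466) → end (x,ẋ)=(0.486653, 0.818556)
phase 3: p=0.6715, T=0.330, ωT=1.121736, cosh=1.697947, sinh=1.372233; start (x,ẋ)=(0.486653, 0.818556) → end (x,ẋ)=(0.688085, 0.527646)
phase 4: p=0.8673, T=0.303, ωT=1.029958, cosh=1.578985, sinh=1.221962; start (x,ẋ)=(0.688085, 0.527646) → end (x,ẋ)=(0.774003, 0.088740)
phase 5: p=1.0483, T=0.653, ωT=2.219678, cosh=4.656504, sinh=4.547859; start (x,ẋ)=(0.774003, 0.088740) → end (x,ẋ)=(-0.110238, -3.827163)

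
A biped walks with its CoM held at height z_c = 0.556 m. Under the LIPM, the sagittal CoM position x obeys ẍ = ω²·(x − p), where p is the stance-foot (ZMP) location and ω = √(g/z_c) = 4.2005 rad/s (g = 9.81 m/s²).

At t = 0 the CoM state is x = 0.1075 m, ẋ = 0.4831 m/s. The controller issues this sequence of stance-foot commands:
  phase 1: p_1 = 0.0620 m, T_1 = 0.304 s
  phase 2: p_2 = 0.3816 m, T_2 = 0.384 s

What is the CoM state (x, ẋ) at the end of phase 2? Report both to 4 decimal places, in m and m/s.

x = 0.9900, ẋ = 2.8391

phase 1: p=0.0620, T=0.304, ωT=1.276952, cosh=1.932290, sinh=1.653404; start (x,ẋ)=(0.107500, 0.483100) → end (x,ẋ)=(0.340077, 1.249492)
phase 2: p=0.3816, T=0.384, ωT=1.612992, cosh=2.608546, sinh=2.409256; start (x,ẋ)=(0.340077, 1.249492) → end (x,ẋ)=(0.989950, 2.839146)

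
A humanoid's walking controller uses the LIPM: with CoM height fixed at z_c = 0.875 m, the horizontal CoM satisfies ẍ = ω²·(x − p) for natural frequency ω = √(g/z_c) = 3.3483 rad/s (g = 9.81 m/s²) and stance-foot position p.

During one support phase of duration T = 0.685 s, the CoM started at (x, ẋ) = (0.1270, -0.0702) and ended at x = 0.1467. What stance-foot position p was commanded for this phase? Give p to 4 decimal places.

p = 0.0964

ωT = 3.3483·0.685 = 2.293586; cosh(ωT) = 5.005656, sinh(ωT) = 4.904752
x(T) = p + (x₀−p)·cosh(ωT) + (ẋ₀/ω)·sinh(ωT) ⇒ p·(1 − cosh) = x(T) − x₀·cosh − (ẋ₀/ω)·sinh
numerator   = 0.1467 − (0.1270)·5.005656 − (-0.0702/3.3483)·4.904752 = -0.386186
denominator = 1 − 5.005656 = -4.005656
p = -0.386186 / -4.005656 = 0.0964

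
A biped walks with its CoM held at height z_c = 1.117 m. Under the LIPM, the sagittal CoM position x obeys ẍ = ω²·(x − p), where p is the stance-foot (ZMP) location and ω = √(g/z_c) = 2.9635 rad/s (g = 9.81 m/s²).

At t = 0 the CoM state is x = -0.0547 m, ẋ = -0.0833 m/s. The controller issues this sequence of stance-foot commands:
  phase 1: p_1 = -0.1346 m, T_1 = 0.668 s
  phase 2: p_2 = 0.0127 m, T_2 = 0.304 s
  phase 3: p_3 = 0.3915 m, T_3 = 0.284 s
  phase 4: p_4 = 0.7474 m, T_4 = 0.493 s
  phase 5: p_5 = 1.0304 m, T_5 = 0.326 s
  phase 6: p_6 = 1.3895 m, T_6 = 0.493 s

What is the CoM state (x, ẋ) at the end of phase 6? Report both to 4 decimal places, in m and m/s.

x = 0.5551, ẋ = -2.1189

phase 1: p=-0.1346, T=0.668, ωT=1.979618, cosh=3.689049, sinh=3.550927; start (x,ẋ)=(-0.054700, -0.083300) → end (x,ẋ)=(0.060343, 0.533504)
phase 2: p=0.0127, T=0.304, ωT=0.900904, cosh=1.434015, sinh=1.027813; start (x,ẋ)=(0.060343, 0.533504) → end (x,ẋ)=(0.266053, 0.910170)
phase 3: p=0.3915, T=0.284, ωT=0.841634, cosh=1.375580, sinh=0.944575; start (x,ẋ)=(0.266053, 0.910170) → end (x,ẋ)=(0.509042, 0.900855)
phase 4: p=0.7474, T=0.493, ωT=1.461005, cosh=2.271147, sinh=2.039144; start (x,ẋ)=(0.509042, 0.900855) → end (x,ẋ)=(0.825919, 0.605573)
phase 5: p=1.0304, T=0.326, ωT=0.966101, cosh=1.504122, sinh=1.123558; start (x,ẋ)=(0.825919, 0.605573) → end (x,ẋ)=(0.952428, 0.230004)
phase 6: p=1.3895, T=0.493, ωT=1.461005, cosh=2.271147, sinh=2.039144; start (x,ẋ)=(0.952428, 0.230004) → end (x,ẋ)=(0.555108, -2.118855)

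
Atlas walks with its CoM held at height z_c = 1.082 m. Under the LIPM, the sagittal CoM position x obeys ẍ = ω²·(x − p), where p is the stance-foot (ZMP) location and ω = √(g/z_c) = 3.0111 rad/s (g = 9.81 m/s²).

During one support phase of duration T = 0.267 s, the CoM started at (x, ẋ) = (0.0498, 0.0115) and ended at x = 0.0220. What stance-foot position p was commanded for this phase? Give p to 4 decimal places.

p = 0.1413

ωT = 3.0111·0.267 = 0.803964; cosh(ωT) = 1.340966, sinh(ωT) = 0.893414
x(T) = p + (x₀−p)·cosh(ωT) + (ẋ₀/ω)·sinh(ωT) ⇒ p·(1 − cosh) = x(T) − x₀·cosh − (ẋ₀/ω)·sinh
numerator   = 0.0220 − (0.0498)·1.340966 − (0.0115/3.0111)·0.893414 = -0.048192
denominator = 1 − 1.340966 = -0.340966
p = -0.048192 / -0.340966 = 0.1413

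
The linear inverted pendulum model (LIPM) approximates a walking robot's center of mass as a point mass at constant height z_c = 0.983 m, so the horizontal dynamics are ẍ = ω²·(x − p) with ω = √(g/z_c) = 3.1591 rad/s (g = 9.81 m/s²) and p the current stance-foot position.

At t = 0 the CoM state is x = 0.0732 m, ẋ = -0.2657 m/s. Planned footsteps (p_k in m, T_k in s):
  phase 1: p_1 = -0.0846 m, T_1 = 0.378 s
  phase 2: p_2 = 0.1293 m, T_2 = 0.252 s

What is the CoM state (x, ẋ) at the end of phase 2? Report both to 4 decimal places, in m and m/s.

x = 0.1301, ẋ = 0.2029

phase 1: p=-0.0846, T=0.378, ωT=1.194140, cosh=1.801841, sinh=1.498876; start (x,ẋ)=(0.073200, -0.265700) → end (x,ẋ)=(0.073666, 0.268450)
phase 2: p=0.1293, T=0.252, ωT=0.796093, cosh=1.333975, sinh=0.882888; start (x,ẋ)=(0.073666, 0.268450) → end (x,ẋ)=(0.130110, 0.202934)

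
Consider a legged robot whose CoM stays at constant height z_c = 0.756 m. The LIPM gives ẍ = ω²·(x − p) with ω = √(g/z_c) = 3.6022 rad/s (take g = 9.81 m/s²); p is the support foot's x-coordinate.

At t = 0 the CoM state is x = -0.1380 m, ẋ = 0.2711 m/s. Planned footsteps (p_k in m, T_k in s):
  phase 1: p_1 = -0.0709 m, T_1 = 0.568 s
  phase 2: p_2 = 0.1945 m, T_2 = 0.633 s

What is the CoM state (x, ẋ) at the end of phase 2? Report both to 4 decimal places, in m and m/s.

x = -0.8090, ẋ = -3.5101

phase 1: p=-0.0709, T=0.568, ωT=2.046050, cosh=3.933260, sinh=3.804015; start (x,ẋ)=(-0.138000, 0.271100) → end (x,ẋ)=(-0.048533, 0.146847)
phase 2: p=0.1945, T=0.633, ωT=2.280193, cosh=4.940414, sinh=4.838150; start (x,ẋ)=(-0.048533, 0.146847) → end (x,ẋ)=(-0.808953, -3.510092)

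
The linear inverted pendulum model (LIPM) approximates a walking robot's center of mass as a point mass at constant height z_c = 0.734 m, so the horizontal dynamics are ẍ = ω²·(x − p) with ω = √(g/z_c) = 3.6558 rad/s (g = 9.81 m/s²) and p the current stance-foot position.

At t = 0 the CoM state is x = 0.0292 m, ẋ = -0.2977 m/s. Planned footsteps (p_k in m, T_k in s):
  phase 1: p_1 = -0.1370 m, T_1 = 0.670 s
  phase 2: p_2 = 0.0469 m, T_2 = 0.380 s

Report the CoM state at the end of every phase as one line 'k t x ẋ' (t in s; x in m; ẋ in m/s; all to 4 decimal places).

phase 1: p=-0.1370, T=0.670, ωT=2.449386, cosh=5.833790, sinh=5.747444; start (x,ẋ)=(0.029200, -0.297700) → end (x,ẋ)=(0.364549, 1.755393)
phase 2: p=0.0469, T=0.380, ωT=1.389204, cosh=2.130465, sinh=1.881191; start (x,ẋ)=(0.364549, 1.755393) → end (x,ẋ)=(1.626924, 5.924354)

1 0.6700 0.3645 1.7554
2 1.0500 1.6269 5.9244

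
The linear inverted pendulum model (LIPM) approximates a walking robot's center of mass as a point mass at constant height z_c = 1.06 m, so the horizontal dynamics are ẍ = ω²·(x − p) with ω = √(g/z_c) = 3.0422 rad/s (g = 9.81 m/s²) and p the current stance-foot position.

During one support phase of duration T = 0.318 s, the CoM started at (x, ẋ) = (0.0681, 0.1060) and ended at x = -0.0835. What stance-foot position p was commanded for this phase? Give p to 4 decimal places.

ωT = 3.0422·0.318 = 0.967420; cosh(ωT) = 1.505604, sinh(ωT) = 1.125542
x(T) = p + (x₀−p)·cosh(ωT) + (ẋ₀/ω)·sinh(ωT) ⇒ p·(1 − cosh) = x(T) − x₀·cosh − (ẋ₀/ω)·sinh
numerator   = -0.0835 − (0.0681)·1.505604 − (0.1060/3.0422)·1.125542 = -0.225249
denominator = 1 − 1.505604 = -0.505604
p = -0.225249 / -0.505604 = 0.4455

p = 0.4455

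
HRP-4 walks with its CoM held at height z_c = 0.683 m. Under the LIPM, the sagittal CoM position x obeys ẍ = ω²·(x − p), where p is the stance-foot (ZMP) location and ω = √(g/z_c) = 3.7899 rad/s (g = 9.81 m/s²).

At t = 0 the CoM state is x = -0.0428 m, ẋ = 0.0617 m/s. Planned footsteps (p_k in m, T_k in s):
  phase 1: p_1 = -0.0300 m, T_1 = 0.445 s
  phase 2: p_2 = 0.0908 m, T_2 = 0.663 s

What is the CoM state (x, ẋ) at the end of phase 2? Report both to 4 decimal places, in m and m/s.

x = -0.5436, ẋ = -2.3655

phase 1: p=-0.0300, T=0.445, ωT=1.686505, cosh=2.792870, sinh=2.607705; start (x,ẋ)=(-0.042800, 0.061700) → end (x,ẋ)=(-0.023295, 0.045818)
phase 2: p=0.0908, T=0.663, ωT=2.512704, cosh=6.209646, sinh=6.128598; start (x,ẋ)=(-0.023295, 0.045818) → end (x,ẋ)=(-0.543597, -2.365542)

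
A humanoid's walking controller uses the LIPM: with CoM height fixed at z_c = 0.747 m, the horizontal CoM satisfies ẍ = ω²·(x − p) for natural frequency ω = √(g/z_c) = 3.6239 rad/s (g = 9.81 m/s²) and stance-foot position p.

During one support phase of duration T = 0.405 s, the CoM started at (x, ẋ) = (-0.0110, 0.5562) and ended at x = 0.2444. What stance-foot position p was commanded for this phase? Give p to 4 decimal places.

p = 0.0356

ωT = 3.6239·0.405 = 1.467680; cosh(ωT) = 2.284807, sinh(ωT) = 2.054347
x(T) = p + (x₀−p)·cosh(ωT) + (ẋ₀/ω)·sinh(ωT) ⇒ p·(1 − cosh) = x(T) − x₀·cosh − (ẋ₀/ω)·sinh
numerator   = 0.2444 − (-0.0110)·2.284807 − (0.5562/3.6239)·2.054347 = -0.045771
denominator = 1 − 2.284807 = -1.284807
p = -0.045771 / -1.284807 = 0.0356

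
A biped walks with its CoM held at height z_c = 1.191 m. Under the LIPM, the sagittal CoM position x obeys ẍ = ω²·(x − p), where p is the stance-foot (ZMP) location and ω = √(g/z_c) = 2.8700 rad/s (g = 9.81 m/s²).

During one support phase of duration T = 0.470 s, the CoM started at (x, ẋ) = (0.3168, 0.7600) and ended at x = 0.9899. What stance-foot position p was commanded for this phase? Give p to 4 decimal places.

ωT = 2.8700·0.470 = 1.348900; cosh(ωT) = 2.056355, sinh(ωT) = 1.796830
x(T) = p + (x₀−p)·cosh(ωT) + (ẋ₀/ω)·sinh(ωT) ⇒ p·(1 − cosh) = x(T) − x₀·cosh − (ẋ₀/ω)·sinh
numerator   = 0.9899 − (0.3168)·2.056355 − (0.7600/2.8700)·1.796830 = -0.137369
denominator = 1 − 2.056355 = -1.056355
p = -0.137369 / -1.056355 = 0.1300

p = 0.1300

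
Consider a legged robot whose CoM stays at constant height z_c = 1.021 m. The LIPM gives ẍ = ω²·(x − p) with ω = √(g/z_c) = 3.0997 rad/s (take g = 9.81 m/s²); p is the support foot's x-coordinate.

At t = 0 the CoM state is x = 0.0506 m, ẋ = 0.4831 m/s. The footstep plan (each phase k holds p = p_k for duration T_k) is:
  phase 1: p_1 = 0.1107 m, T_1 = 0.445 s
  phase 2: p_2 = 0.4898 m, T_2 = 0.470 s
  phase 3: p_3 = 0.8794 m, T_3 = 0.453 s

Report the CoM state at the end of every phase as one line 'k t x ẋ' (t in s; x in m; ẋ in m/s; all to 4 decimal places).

phase 1: p=0.1107, T=0.445, ωT=1.379366, cosh=2.112061, sinh=1.860323; start (x,ẋ)=(0.050600, 0.483100) → end (x,ẋ)=(0.273704, 0.673773)
phase 2: p=0.4898, T=0.470, ωT=1.456859, cosh=2.262711, sinh=2.029744; start (x,ẋ)=(0.273704, 0.673773) → end (x,ẋ)=(0.442036, 0.164963)
phase 3: p=0.8794, T=0.453, ωT=1.404164, cosh=2.158847, sinh=1.913275; start (x,ẋ)=(0.442036, 0.164963) → end (x,ẋ)=(0.037021, -2.237691)

1 0.4450 0.2737 0.6738
2 0.9150 0.4420 0.1650
3 1.3680 0.0370 -2.2377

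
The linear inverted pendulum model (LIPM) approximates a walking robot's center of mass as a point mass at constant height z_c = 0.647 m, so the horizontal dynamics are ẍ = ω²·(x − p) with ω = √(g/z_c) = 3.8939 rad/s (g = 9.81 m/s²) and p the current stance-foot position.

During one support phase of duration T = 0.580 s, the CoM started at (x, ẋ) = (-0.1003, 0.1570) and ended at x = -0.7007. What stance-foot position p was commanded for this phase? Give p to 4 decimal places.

p = 0.1059

ωT = 3.8939·0.580 = 2.258462; cosh(ωT) = 4.836436, sinh(ωT) = 4.731925
x(T) = p + (x₀−p)·cosh(ωT) + (ẋ₀/ω)·sinh(ωT) ⇒ p·(1 − cosh) = x(T) − x₀·cosh − (ẋ₀/ω)·sinh
numerator   = -0.7007 − (-0.1003)·4.836436 − (0.1570/3.8939)·4.731925 = -0.406394
denominator = 1 − 4.836436 = -3.836436
p = -0.406394 / -3.836436 = 0.1059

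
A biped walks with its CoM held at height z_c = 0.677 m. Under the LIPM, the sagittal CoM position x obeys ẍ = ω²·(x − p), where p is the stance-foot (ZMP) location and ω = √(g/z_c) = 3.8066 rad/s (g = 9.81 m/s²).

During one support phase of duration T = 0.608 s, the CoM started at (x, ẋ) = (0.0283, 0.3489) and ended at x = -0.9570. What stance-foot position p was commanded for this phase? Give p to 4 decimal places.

p = 0.3799

ωT = 3.8066·0.608 = 2.314413; cosh(ωT) = 5.108902, sinh(ωT) = 5.010078
x(T) = p + (x₀−p)·cosh(ωT) + (ẋ₀/ω)·sinh(ωT) ⇒ p·(1 − cosh) = x(T) − x₀·cosh − (ẋ₀/ω)·sinh
numerator   = -0.9570 − (0.0283)·5.108902 − (0.3489/3.8066)·5.010078 = -1.560789
denominator = 1 − 5.108902 = -4.108902
p = -1.560789 / -4.108902 = 0.3799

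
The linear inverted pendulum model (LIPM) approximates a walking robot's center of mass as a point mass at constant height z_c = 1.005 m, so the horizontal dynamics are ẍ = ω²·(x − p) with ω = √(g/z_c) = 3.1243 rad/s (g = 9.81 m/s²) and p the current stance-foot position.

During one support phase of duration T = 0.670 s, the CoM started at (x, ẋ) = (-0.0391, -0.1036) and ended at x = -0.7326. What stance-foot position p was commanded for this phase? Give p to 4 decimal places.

p = 0.1409

ωT = 3.1243·0.670 = 2.093281; cosh(ωT) = 4.117384, sinh(ωT) = 3.994102
x(T) = p + (x₀−p)·cosh(ωT) + (ẋ₀/ω)·sinh(ωT) ⇒ p·(1 − cosh) = x(T) − x₀·cosh − (ẋ₀/ω)·sinh
numerator   = -0.7326 − (-0.0391)·4.117384 − (-0.1036/3.1243)·3.994102 = -0.439168
denominator = 1 − 4.117384 = -3.117384
p = -0.439168 / -3.117384 = 0.1409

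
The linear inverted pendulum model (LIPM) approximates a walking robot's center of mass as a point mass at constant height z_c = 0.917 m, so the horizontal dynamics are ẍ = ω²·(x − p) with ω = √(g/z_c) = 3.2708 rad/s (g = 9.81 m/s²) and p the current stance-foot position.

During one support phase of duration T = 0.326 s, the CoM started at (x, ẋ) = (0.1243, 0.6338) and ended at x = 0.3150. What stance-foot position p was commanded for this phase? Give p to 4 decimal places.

ωT = 3.2708·0.326 = 1.066281; cosh(ωT) = 1.624422, sinh(ωT) = 1.280135
x(T) = p + (x₀−p)·cosh(ωT) + (ẋ₀/ω)·sinh(ωT) ⇒ p·(1 − cosh) = x(T) − x₀·cosh − (ẋ₀/ω)·sinh
numerator   = 0.3150 − (0.1243)·1.624422 − (0.6338/3.2708)·1.280135 = -0.134974
denominator = 1 − 1.624422 = -0.624422
p = -0.134974 / -0.624422 = 0.2162

p = 0.2162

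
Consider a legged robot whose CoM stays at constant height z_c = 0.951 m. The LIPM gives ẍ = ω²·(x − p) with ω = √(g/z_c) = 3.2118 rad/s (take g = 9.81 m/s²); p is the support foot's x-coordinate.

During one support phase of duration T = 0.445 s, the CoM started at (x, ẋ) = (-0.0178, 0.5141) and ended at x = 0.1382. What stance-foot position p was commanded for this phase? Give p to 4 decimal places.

p = 0.1139

ωT = 3.2118·0.445 = 1.429251; cosh(ωT) = 2.207529, sinh(ωT) = 1.968041
x(T) = p + (x₀−p)·cosh(ωT) + (ẋ₀/ω)·sinh(ωT) ⇒ p·(1 − cosh) = x(T) − x₀·cosh − (ẋ₀/ω)·sinh
numerator   = 0.1382 − (-0.0178)·2.207529 − (0.5141/3.2118)·1.968041 = -0.137522
denominator = 1 − 2.207529 = -1.207529
p = -0.137522 / -1.207529 = 0.1139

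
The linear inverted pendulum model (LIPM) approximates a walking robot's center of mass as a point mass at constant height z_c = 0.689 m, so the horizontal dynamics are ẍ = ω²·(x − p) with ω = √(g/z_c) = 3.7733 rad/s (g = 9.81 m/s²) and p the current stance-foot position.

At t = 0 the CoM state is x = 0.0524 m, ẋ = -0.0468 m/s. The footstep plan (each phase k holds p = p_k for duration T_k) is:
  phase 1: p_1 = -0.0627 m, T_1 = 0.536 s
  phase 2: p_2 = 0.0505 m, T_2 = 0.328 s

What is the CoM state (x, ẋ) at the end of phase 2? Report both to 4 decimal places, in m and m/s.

phase 1: p=-0.0627, T=0.536, ωT=2.022489, cosh=3.844718, sinh=3.712392; start (x,ẋ)=(0.052400, -0.046800) → end (x,ẋ)=(0.333782, 1.432384)
phase 2: p=0.0505, T=0.328, ωT=1.237642, cosh=1.868772, sinh=1.578704; start (x,ẋ)=(0.333782, 1.432384) → end (x,ẋ)=(1.179183, 4.364292)

x = 1.1792, ẋ = 4.3643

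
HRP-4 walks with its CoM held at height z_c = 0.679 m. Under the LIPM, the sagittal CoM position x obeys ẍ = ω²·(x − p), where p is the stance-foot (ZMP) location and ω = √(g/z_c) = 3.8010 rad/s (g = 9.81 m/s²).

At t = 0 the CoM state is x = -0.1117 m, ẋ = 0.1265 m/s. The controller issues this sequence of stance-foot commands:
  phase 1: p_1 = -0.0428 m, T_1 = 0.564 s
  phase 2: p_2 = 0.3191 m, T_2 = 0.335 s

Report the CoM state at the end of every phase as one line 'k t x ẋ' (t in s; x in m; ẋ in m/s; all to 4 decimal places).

1 0.5640 -0.2007 -0.5548
2 0.8990 -0.9226 -4.3218

phase 1: p=-0.0428, T=0.564, ωT=2.143764, cosh=4.324351, sinh=4.207138; start (x,ẋ)=(-0.111700, 0.126500) → end (x,ẋ)=(-0.200731, -0.554772)
phase 2: p=0.3191, T=0.335, ωT=1.273335, cosh=1.926322, sinh=1.646426; start (x,ẋ)=(-0.200731, -0.554772) → end (x,ẋ)=(-0.922565, -4.321807)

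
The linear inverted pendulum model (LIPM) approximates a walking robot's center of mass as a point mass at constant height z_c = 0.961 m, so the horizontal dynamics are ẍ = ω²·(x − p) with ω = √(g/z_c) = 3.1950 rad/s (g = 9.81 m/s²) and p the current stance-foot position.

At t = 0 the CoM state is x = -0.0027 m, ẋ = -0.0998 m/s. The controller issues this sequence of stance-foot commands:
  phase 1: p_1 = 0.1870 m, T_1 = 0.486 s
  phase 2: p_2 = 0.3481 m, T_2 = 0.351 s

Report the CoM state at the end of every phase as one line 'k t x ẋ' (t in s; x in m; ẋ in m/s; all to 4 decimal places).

phase 1: p=0.1870, T=0.486, ωT=1.552770, cosh=2.468100, sinh=2.256439; start (x,ẋ)=(-0.002700, -0.099800) → end (x,ẋ)=(-0.351681, -1.613925)
phase 2: p=0.3481, T=0.351, ωT=1.121445, cosh=1.697547, sinh=1.371739; start (x,ẋ)=(-0.351681, -1.613925) → end (x,ẋ)=(-1.532733, -5.806650)

1 0.4860 -0.3517 -1.6139
2 0.8370 -1.5327 -5.8066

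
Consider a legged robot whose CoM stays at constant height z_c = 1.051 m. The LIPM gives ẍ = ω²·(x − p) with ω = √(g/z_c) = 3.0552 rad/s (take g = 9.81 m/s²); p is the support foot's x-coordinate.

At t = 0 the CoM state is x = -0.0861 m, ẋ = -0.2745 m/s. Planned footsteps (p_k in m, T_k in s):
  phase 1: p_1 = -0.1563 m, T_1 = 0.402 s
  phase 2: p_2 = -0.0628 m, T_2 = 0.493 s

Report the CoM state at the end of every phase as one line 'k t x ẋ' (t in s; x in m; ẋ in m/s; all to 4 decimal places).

phase 1: p=-0.1563, T=0.402, ωT=1.228190, cosh=1.853933, sinh=1.561111; start (x,ẋ)=(-0.086100, -0.274500) → end (x,ẋ)=(-0.166415, -0.174085)
phase 2: p=-0.0628, T=0.493, ωT=1.506214, cosh=2.365686, sinh=2.143938; start (x,ẋ)=(-0.166415, -0.174085) → end (x,ẋ)=(-0.430081, -1.090524)

1 0.4020 -0.1664 -0.1741
2 0.8950 -0.4301 -1.0905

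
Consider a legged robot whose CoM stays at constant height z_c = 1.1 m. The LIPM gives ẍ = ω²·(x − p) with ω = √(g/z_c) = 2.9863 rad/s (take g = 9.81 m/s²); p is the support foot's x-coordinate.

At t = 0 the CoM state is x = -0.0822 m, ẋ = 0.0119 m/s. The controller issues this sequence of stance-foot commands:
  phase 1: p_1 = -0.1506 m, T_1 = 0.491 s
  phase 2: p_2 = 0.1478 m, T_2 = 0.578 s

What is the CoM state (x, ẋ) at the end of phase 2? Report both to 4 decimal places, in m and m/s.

phase 1: p=-0.1506, T=0.491, ωT=1.466273, cosh=2.281920, sinh=2.051137; start (x,ẋ)=(-0.082200, 0.011900) → end (x,ẋ)=(0.013657, 0.446126)
phase 2: p=0.1478, T=0.578, ωT=1.726081, cosh=2.898287, sinh=2.720307; start (x,ẋ)=(0.013657, 0.446126) → end (x,ẋ)=(0.165404, 0.203269)

x = 0.1654, ẋ = 0.2033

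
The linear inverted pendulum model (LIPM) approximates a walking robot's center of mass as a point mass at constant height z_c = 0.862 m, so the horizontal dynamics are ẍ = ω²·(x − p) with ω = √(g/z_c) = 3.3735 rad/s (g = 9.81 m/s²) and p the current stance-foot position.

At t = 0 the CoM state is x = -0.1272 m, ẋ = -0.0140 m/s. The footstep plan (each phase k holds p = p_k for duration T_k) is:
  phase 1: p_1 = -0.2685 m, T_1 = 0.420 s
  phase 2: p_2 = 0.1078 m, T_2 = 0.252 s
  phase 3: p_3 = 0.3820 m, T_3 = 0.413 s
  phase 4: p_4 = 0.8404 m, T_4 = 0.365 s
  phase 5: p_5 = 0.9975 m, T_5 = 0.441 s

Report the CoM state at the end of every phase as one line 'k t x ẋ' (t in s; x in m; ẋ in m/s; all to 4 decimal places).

1 0.4200 0.0320 0.8946
2 0.6720 0.2564 0.9931
3 1.0850 0.6699 1.3229
4 1.4500 1.1379 1.5577
5 1.8910 2.2940 4.6186

phase 1: p=-0.2685, T=0.420, ωT=1.416870, cosh=2.183332, sinh=1.940860; start (x,ẋ)=(-0.127200, -0.014000) → end (x,ẋ)=(0.031950, 0.894594)
phase 2: p=0.1078, T=0.252, ωT=0.850122, cosh=1.383648, sinh=0.956285; start (x,ẋ)=(0.031950, 0.894594) → end (x,ẋ)=(0.256441, 0.993109)
phase 3: p=0.3820, T=0.413, ωT=1.393255, cosh=2.138104, sinh=1.889838; start (x,ẋ)=(0.256441, 0.993109) → end (x,ẋ)=(0.669882, 1.322884)
phase 4: p=0.8404, T=0.365, ωT=1.231327, cosh=1.858840, sinh=1.566935; start (x,ẋ)=(0.669882, 1.322884) → end (x,ẋ)=(1.137892, 1.557662)
phase 5: p=0.9975, T=0.441, ωT=1.487713, cosh=2.326425, sinh=2.100537; start (x,ẋ)=(1.137892, 1.557662) → end (x,ẋ)=(2.294002, 4.618624)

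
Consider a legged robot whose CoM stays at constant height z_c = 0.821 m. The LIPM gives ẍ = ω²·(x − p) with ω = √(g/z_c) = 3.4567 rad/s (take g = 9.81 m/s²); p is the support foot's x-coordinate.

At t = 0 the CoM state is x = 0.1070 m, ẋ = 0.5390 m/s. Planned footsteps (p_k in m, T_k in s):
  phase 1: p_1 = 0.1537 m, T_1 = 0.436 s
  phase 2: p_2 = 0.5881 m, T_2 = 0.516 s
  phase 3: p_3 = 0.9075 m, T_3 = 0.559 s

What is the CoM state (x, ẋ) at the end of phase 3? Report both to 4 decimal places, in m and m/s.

phase 1: p=0.1537, T=0.436, ωT=1.507121, cosh=2.367632, sinh=2.146086; start (x,ẋ)=(0.107000, 0.539000) → end (x,ẋ)=(0.377769, 0.929716)
phase 2: p=0.5881, T=0.516, ωT=1.783657, cosh=3.059803, sinh=2.891780; start (x,ẋ)=(0.377769, 0.929716) → end (x,ẋ)=(0.722302, 0.742272)
phase 3: p=0.9075, T=0.559, ωT=1.932295, cosh=3.525079, sinh=3.380263; start (x,ẋ)=(0.722302, 0.742272) → end (x,ẋ)=(0.980522, 0.452613)

x = 0.9805, ẋ = 0.4526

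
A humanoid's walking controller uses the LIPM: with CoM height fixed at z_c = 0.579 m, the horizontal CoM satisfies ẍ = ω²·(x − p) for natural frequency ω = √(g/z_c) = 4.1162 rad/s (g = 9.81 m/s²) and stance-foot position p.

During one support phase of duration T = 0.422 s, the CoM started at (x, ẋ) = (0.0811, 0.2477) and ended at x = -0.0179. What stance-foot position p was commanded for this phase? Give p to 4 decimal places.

p = 0.2183

ωT = 4.1162·0.422 = 1.737036; cosh(ωT) = 2.928263, sinh(ωT) = 2.752221
x(T) = p + (x₀−p)·cosh(ωT) + (ẋ₀/ω)·sinh(ωT) ⇒ p·(1 − cosh) = x(T) − x₀·cosh − (ẋ₀/ω)·sinh
numerator   = -0.0179 − (0.0811)·2.928263 − (0.2477/4.1162)·2.752221 = -0.421002
denominator = 1 − 2.928263 = -1.928263
p = -0.421002 / -1.928263 = 0.2183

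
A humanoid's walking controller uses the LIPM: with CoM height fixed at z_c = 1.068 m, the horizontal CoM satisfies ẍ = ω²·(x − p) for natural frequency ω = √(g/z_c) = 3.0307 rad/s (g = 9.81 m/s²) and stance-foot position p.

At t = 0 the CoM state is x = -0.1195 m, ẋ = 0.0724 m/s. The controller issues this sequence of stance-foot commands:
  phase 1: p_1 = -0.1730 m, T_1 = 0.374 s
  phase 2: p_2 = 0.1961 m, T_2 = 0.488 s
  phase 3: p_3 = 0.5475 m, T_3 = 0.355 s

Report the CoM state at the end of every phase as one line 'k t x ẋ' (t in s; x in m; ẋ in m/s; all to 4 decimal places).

1 0.3740 -0.0480 0.3499
2 0.8620 -0.1273 -0.7317
3 1.2170 -0.8698 -3.8475

phase 1: p=-0.1730, T=0.374, ωT=1.133482, cosh=1.714182, sinh=1.392272; start (x,ẋ)=(-0.119500, 0.072400) → end (x,ẋ)=(-0.048031, 0.349853)
phase 2: p=0.1961, T=0.488, ωT=1.478982, cosh=2.308172, sinh=2.080302; start (x,ẋ)=(-0.048031, 0.349853) → end (x,ẋ)=(-0.127255, -0.731672)
phase 3: p=0.5475, T=0.355, ωT=1.075898, cosh=1.636809, sinh=1.295818; start (x,ẋ)=(-0.127255, -0.731672) → end (x,ẋ)=(-0.869781, -3.847528)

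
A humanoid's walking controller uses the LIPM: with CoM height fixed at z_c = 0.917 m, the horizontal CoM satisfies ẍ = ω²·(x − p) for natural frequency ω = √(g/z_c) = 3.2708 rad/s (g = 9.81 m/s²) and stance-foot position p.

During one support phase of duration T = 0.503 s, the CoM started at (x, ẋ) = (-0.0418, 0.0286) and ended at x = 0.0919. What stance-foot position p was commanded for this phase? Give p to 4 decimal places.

ωT = 3.2708·0.503 = 1.645212; cosh(ωT) = 2.687541, sinh(ωT) = 2.494569
x(T) = p + (x₀−p)·cosh(ωT) + (ẋ₀/ω)·sinh(ωT) ⇒ p·(1 − cosh) = x(T) − x₀·cosh − (ẋ₀/ω)·sinh
numerator   = 0.0919 − (-0.0418)·2.687541 − (0.0286/3.2708)·2.494569 = 0.182427
denominator = 1 − 2.687541 = -1.687541
p = 0.182427 / -1.687541 = -0.1081

p = -0.1081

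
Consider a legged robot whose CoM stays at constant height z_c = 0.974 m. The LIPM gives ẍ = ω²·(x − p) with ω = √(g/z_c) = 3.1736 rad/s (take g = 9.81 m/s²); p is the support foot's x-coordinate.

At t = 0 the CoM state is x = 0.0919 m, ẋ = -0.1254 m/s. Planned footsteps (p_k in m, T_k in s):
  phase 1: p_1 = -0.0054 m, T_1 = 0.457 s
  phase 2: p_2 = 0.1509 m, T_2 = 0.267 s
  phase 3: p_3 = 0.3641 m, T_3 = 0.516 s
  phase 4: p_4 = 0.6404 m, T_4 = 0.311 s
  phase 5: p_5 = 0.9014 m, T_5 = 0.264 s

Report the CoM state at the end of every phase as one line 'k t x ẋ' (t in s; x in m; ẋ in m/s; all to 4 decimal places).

1 0.4570 0.1339 0.3401
2 0.7240 0.2294 0.4182
3 1.2400 0.3308 0.0587
4 1.5510 0.1887 -1.0454
5 1.8150 -0.3858 -3.5588

phase 1: p=-0.0054, T=0.457, ωT=1.450335, cosh=2.249518, sinh=2.015026; start (x,ẋ)=(0.091900, -0.125400) → end (x,ẋ)=(0.133857, 0.340133)
phase 2: p=0.1509, T=0.267, ωT=0.847351, cosh=1.381003, sinh=0.952455; start (x,ẋ)=(0.133857, 0.340133) → end (x,ẋ)=(0.229444, 0.418210)
phase 3: p=0.3641, T=0.516, ωT=1.637578, cosh=2.668574, sinh=2.474123; start (x,ẋ)=(0.229444, 0.418210) → end (x,ẋ)=(0.330795, 0.058722)
phase 4: p=0.6404, T=0.311, ωT=0.986990, cosh=1.527921, sinh=1.155224; start (x,ẋ)=(0.330795, 0.058722) → end (x,ẋ)=(0.188724, -1.045357)
phase 5: p=0.9014, T=0.264, ωT=0.837830, cosh=1.371998, sinh=0.939349; start (x,ẋ)=(0.188724, -1.045357) → end (x,ẋ)=(-0.385804, -3.558800)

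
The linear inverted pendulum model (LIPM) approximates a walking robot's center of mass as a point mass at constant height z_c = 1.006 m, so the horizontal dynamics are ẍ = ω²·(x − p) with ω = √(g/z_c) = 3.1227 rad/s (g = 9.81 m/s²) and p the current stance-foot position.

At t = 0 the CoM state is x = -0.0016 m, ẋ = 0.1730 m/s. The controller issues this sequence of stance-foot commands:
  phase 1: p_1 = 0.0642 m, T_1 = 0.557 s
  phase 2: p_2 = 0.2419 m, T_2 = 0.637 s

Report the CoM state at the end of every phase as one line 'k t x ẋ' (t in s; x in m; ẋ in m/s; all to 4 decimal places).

1 0.5570 0.0240 -0.0592
2 1.1940 -0.6375 -2.6612

phase 1: p=0.0642, T=0.557, ωT=1.739344, cosh=2.934621, sinh=2.758986; start (x,ẋ)=(-0.001600, 0.173000) → end (x,ẋ)=(0.023952, -0.059209)
phase 2: p=0.2419, T=0.637, ωT=1.989160, cosh=3.723100, sinh=3.586290; start (x,ẋ)=(0.023952, -0.059209) → end (x,ẋ)=(-0.637542, -2.661224)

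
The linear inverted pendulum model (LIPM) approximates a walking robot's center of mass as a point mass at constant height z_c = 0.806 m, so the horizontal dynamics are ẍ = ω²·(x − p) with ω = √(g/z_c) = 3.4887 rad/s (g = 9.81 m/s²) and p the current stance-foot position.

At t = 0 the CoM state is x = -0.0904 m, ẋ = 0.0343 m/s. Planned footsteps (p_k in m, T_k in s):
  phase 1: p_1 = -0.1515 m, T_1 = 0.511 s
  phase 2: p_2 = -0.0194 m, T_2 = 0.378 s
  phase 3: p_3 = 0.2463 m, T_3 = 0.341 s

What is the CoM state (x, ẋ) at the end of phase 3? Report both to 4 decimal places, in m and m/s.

phase 1: p=-0.1515, T=0.511, ωT=1.782726, cosh=3.057110, sinh=2.888931; start (x,ẋ)=(-0.090400, 0.034300) → end (x,ẋ)=(0.063693, 0.720662)
phase 2: p=-0.0194, T=0.378, ωT=1.318729, cosh=2.003070, sinh=1.735595; start (x,ẋ)=(0.063693, 0.720662) → end (x,ẋ)=(0.505563, 1.946661)
phase 3: p=0.2463, T=0.341, ωT=1.189647, cosh=1.795124, sinh=1.490796; start (x,ẋ)=(0.505563, 1.946661) → end (x,ẋ)=(1.543559, 4.842909)

x = 1.5436, ẋ = 4.8429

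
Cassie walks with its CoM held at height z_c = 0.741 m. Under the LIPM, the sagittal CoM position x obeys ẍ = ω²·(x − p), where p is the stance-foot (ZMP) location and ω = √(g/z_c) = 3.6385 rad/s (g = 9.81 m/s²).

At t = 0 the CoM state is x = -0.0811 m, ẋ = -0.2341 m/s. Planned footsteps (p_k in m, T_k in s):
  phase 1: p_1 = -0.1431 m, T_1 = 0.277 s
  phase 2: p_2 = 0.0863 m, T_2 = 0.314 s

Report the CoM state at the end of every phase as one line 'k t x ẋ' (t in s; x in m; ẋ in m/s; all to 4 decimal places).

phase 1: p=-0.1431, T=0.277, ωT=1.007865, cosh=1.552371, sinh=1.187373; start (x,ẋ)=(-0.081100, -0.234100) → end (x,ẋ)=(-0.123248, -0.095554)
phase 2: p=0.0863, T=0.314, ωT=1.142489, cosh=1.726792, sinh=1.407768; start (x,ẋ)=(-0.123248, -0.095554) → end (x,ẋ)=(-0.312517, -1.238343)

1 0.2770 -0.1232 -0.0956
2 0.5910 -0.3125 -1.2383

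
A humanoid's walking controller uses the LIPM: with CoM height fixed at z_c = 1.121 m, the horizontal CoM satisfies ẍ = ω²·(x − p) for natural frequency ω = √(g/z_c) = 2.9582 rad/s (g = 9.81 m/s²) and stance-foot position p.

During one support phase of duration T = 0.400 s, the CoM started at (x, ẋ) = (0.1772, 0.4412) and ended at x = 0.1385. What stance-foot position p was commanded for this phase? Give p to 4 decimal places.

p = 0.5073

ωT = 2.9582·0.400 = 1.183280; cosh(ωT) = 1.785669, sinh(ωT) = 1.479397
x(T) = p + (x₀−p)·cosh(ωT) + (ẋ₀/ω)·sinh(ωT) ⇒ p·(1 − cosh) = x(T) − x₀·cosh − (ẋ₀/ω)·sinh
numerator   = 0.1385 − (0.1772)·1.785669 − (0.4412/2.9582)·1.479397 = -0.398565
denominator = 1 − 1.785669 = -0.785669
p = -0.398565 / -0.785669 = 0.5073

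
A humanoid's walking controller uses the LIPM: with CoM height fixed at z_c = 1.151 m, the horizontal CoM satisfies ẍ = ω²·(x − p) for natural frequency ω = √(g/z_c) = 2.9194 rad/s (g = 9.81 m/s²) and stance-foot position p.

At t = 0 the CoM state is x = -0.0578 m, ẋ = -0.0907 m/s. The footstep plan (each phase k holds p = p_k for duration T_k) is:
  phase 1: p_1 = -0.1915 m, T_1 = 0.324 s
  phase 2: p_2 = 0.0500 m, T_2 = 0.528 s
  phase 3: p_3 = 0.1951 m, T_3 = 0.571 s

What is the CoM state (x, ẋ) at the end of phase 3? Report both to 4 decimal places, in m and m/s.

phase 1: p=-0.1915, T=0.324, ωT=0.945886, cosh=1.481714, sinh=1.093379; start (x,ẋ)=(-0.057800, -0.090700) → end (x,ẋ)=(-0.027364, 0.292380)
phase 2: p=0.0500, T=0.528, ωT=1.541443, cosh=2.442699, sinh=2.228628; start (x,ẋ)=(-0.027364, 0.292380) → end (x,ẋ)=(0.084222, 0.210848)
phase 3: p=0.1951, T=0.571, ωT=1.666977, cosh=2.742476, sinh=2.553659; start (x,ẋ)=(0.084222, 0.210848) → end (x,ẋ)=(0.075452, -0.248368)

x = 0.0755, ẋ = -0.2484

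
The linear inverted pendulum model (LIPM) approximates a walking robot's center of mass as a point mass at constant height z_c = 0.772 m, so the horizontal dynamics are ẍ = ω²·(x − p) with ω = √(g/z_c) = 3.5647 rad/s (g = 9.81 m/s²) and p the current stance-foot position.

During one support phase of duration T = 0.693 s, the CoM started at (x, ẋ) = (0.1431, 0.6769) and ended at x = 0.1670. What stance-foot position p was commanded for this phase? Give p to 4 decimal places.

ωT = 3.5647·0.693 = 2.470337; cosh(ωT) = 5.955495, sinh(ωT) = 5.870938
x(T) = p + (x₀−p)·cosh(ωT) + (ẋ₀/ω)·sinh(ωT) ⇒ p·(1 − cosh) = x(T) − x₀·cosh − (ẋ₀/ω)·sinh
numerator   = 0.1670 − (0.1431)·5.955495 − (0.6769/3.5647)·5.870938 = -1.800062
denominator = 1 − 5.955495 = -4.955495
p = -1.800062 / -4.955495 = 0.3632

p = 0.3632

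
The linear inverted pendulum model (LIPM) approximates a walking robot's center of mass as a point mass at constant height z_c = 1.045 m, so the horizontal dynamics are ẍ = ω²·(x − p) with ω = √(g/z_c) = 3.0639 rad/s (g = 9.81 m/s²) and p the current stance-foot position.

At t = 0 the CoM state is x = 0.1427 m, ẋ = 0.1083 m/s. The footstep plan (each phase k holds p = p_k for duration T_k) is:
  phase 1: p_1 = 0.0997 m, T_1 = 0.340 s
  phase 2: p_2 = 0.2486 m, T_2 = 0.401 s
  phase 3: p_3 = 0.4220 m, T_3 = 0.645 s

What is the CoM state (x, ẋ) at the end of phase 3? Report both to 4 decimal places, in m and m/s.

phase 1: p=0.0997, T=0.340, ωT=1.041726, cosh=1.593475, sinh=1.240630; start (x,ẋ)=(0.142700, 0.108300) → end (x,ẋ)=(0.212072, 0.336023)
phase 2: p=0.2486, T=0.401, ωT=1.228624, cosh=1.854610, sinh=1.561915; start (x,ẋ)=(0.212072, 0.336023) → end (x,ẋ)=(0.352153, 0.448386)
phase 3: p=0.4220, T=0.645, ωT=1.976215, cosh=3.676989, sinh=3.538396; start (x,ẋ)=(0.352153, 0.448386) → end (x,ẋ)=(0.683000, 0.891479)

x = 0.6830, ẋ = 0.8915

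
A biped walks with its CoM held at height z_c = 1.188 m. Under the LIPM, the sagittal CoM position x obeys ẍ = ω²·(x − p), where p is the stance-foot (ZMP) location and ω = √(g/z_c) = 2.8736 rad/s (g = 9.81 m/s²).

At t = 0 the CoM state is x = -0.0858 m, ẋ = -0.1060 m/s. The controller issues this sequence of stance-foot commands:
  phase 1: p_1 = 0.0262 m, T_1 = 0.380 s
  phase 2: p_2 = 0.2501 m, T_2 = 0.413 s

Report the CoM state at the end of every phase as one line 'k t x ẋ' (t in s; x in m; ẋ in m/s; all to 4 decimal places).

1 0.3800 -0.2083 -0.6013
2 0.7930 -0.8816 -3.0337

phase 1: p=0.0262, T=0.380, ωT=1.091968, cosh=1.657844, sinh=1.322289; start (x,ẋ)=(-0.085800, -0.106000) → end (x,ẋ)=(-0.208255, -0.601301)
phase 2: p=0.2501, T=0.413, ωT=1.186797, cosh=1.790883, sinh=1.485686; start (x,ẋ)=(-0.208255, -0.601301) → end (x,ẋ)=(-0.881639, -3.033698)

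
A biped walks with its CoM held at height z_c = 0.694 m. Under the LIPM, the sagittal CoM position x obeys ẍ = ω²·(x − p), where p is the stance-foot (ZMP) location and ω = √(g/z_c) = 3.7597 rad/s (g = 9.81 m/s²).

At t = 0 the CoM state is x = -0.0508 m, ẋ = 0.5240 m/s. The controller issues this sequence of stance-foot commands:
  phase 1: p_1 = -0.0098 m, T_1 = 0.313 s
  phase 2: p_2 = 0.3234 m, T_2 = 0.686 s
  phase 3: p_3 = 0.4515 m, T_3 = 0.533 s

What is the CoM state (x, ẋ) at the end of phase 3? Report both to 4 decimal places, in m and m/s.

x = -0.7231, ẋ = -4.3364

phase 1: p=-0.0098, T=0.313, ωT=1.176786, cosh=1.776100, sinh=1.467832; start (x,ẋ)=(-0.050800, 0.524000) → end (x,ẋ)=(0.121956, 0.704413)
phase 2: p=0.3234, T=0.686, ωT=2.579154, cosh=6.630909, sinh=6.555071; start (x,ẋ)=(0.121956, 0.704413) → end (x,ẋ)=(0.215793, -0.293712)
phase 3: p=0.4515, T=0.533, ωT=2.003920, cosh=3.776442, sinh=3.641636; start (x,ẋ)=(0.215793, -0.293712) → end (x,ẋ)=(-0.723123, -4.336360)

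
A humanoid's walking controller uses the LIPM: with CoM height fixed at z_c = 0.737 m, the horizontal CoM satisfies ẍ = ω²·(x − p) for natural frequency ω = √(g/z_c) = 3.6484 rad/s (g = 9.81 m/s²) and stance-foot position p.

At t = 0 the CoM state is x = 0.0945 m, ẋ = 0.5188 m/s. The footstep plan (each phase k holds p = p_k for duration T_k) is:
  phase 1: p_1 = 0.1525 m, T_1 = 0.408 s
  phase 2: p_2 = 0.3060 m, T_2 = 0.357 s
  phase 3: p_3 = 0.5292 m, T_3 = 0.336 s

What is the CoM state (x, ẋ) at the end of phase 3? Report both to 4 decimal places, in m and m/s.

x = 1.4841, ẋ = 3.7808

phase 1: p=0.1525, T=0.408, ωT=1.488547, cosh=2.328177, sinh=2.102477; start (x,ẋ)=(0.094500, 0.518800) → end (x,ẋ)=(0.316437, 0.762959)
phase 2: p=0.3060, T=0.357, ωT=1.302479, cosh=1.975130, sinh=1.703273; start (x,ẋ)=(0.316437, 0.762959) → end (x,ẋ)=(0.682805, 1.571798)
phase 3: p=0.5292, T=0.336, ωT=1.225862, cosh=1.850304, sinh=1.556799; start (x,ẋ)=(0.682805, 1.571798) → end (x,ẋ)=(1.484113, 3.780752)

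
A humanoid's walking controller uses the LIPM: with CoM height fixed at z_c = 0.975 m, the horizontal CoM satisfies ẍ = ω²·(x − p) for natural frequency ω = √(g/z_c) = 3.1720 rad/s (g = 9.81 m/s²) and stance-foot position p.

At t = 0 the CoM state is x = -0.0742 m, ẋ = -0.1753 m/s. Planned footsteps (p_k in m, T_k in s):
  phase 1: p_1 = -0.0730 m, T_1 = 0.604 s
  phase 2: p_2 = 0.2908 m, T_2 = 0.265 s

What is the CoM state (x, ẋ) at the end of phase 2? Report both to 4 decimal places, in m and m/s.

phase 1: p=-0.0730, T=0.604, ωT=1.915888, cosh=3.470090, sinh=3.322879; start (x,ẋ)=(-0.074200, -0.175300) → end (x,ẋ)=(-0.260802, -0.620955)
phase 2: p=0.2908, T=0.265, ωT=0.840580, cosh=1.374586, sinh=0.943125; start (x,ẋ)=(-0.260802, -0.620955) → end (x,ẋ)=(-0.652052, -2.503726)

x = -0.6521, ẋ = -2.5037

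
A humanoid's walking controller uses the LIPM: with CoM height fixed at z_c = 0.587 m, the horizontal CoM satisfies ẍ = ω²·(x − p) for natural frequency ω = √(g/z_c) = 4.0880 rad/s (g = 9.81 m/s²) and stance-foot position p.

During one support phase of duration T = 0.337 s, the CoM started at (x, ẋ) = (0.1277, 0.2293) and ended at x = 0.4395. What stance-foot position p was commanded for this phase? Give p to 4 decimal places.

ωT = 4.0880·0.337 = 1.377656; cosh(ωT) = 2.108882, sinh(ωT) = 1.856713
x(T) = p + (x₀−p)·cosh(ωT) + (ẋ₀/ω)·sinh(ωT) ⇒ p·(1 − cosh) = x(T) − x₀·cosh − (ẋ₀/ω)·sinh
numerator   = 0.4395 − (0.1277)·2.108882 − (0.2293/4.0880)·1.856713 = 0.066051
denominator = 1 − 2.108882 = -1.108882
p = 0.066051 / -1.108882 = -0.0596

p = -0.0596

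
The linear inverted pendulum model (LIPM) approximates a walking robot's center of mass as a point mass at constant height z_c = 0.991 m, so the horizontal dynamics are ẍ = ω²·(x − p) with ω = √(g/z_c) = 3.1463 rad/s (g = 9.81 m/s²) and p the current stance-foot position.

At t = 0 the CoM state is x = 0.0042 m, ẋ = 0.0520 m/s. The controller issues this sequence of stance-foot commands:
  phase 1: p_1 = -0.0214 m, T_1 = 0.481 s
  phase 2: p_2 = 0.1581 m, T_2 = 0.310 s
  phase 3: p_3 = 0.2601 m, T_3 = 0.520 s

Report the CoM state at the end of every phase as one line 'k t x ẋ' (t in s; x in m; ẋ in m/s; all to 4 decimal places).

1 0.4810 0.0753 0.2979
2 0.7910 0.1403 0.1547
3 1.3110 0.0624 -0.5185

phase 1: p=-0.0214, T=0.481, ωT=1.513370, cosh=2.381090, sinh=2.160923; start (x,ẋ)=(0.004200, 0.052000) → end (x,ẋ)=(0.075270, 0.297869)
phase 2: p=0.1581, T=0.310, ωT=0.975353, cosh=1.514581, sinh=1.137522; start (x,ẋ)=(0.075270, 0.297869) → end (x,ẋ)=(0.140340, 0.154700)
phase 3: p=0.2601, T=0.520, ωT=1.636076, cosh=2.664861, sinh=2.470119; start (x,ẋ)=(0.140340, 0.154700) → end (x,ẋ)=(0.062409, -0.518490)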